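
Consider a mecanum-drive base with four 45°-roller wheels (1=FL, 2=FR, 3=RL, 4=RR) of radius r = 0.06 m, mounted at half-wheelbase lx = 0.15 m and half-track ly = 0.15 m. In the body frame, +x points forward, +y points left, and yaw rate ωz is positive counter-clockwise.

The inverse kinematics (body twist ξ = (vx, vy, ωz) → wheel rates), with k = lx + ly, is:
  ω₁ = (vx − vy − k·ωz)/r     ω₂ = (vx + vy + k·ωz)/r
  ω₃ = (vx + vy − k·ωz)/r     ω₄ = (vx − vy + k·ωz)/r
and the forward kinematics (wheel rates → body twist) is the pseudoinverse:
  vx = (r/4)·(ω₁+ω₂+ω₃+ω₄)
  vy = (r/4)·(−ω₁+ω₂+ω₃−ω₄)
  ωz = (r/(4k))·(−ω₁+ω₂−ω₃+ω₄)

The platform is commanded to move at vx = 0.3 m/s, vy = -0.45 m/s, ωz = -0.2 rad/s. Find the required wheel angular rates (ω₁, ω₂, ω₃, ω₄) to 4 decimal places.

k = lx + ly = 0.15 + 0.15 = 0.3000;  k·ωz = 0.3000·-0.2 = -0.0600
ω₁ (FL) = (vx − vy − k·ωz)/r = 0.8100/0.06 = 13.5000
ω₂ (FR) = (vx + vy + k·ωz)/r = -0.2100/0.06 = -3.5000
ω₃ (RL) = (vx + vy − k·ωz)/r = -0.0900/0.06 = -1.5000
ω₄ (RR) = (vx − vy + k·ωz)/r = 0.6900/0.06 = 11.5000

(13.5000, -3.5000, -1.5000, 11.5000)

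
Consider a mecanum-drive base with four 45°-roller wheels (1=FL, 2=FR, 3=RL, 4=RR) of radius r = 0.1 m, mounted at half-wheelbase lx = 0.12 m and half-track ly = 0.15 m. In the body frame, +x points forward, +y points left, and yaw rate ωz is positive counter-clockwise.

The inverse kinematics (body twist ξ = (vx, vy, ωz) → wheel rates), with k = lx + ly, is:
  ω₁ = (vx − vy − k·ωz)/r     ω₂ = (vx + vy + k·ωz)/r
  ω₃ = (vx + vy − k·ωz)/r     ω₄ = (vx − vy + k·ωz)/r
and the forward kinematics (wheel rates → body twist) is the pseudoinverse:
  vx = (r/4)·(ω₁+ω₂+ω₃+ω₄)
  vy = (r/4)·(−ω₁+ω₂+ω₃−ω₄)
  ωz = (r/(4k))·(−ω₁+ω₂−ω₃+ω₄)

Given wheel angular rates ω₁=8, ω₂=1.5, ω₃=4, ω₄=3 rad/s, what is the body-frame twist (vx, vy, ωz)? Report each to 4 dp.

(0.4125, -0.1375, -0.6944)

k = lx + ly = 0.12 + 0.15 = 0.2700
ω₁+ω₂+ω₃+ω₄ = 16.5000  →  vx = (0.1/4)·16.5000 = 0.4125
−ω₁+ω₂+ω₃−ω₄ = -5.5000  →  vy = (0.1/4)·-5.5000 = -0.1375
−ω₁+ω₂−ω₃+ω₄ = -7.5000  →  ωz = (0.1/1.0800)·-7.5000 = -0.6944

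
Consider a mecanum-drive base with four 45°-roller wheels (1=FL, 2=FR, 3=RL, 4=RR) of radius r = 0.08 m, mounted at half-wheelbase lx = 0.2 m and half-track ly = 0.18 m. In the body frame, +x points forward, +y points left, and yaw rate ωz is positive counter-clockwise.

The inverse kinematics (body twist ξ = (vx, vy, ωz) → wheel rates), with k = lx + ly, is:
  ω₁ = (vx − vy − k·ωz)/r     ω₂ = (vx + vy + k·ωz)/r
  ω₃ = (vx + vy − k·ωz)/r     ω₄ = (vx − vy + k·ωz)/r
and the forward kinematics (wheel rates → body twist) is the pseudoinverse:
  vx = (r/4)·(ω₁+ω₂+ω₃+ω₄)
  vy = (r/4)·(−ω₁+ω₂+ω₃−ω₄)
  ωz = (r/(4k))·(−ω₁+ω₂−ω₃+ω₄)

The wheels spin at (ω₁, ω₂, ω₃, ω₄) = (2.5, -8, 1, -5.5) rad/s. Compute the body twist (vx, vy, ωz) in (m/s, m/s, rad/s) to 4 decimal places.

(-0.2000, -0.0800, -0.8947)

k = lx + ly = 0.2 + 0.18 = 0.3800
ω₁+ω₂+ω₃+ω₄ = -10.0000  →  vx = (0.08/4)·-10.0000 = -0.2000
−ω₁+ω₂+ω₃−ω₄ = -4.0000  →  vy = (0.08/4)·-4.0000 = -0.0800
−ω₁+ω₂−ω₃+ω₄ = -17.0000  →  ωz = (0.08/1.5200)·-17.0000 = -0.8947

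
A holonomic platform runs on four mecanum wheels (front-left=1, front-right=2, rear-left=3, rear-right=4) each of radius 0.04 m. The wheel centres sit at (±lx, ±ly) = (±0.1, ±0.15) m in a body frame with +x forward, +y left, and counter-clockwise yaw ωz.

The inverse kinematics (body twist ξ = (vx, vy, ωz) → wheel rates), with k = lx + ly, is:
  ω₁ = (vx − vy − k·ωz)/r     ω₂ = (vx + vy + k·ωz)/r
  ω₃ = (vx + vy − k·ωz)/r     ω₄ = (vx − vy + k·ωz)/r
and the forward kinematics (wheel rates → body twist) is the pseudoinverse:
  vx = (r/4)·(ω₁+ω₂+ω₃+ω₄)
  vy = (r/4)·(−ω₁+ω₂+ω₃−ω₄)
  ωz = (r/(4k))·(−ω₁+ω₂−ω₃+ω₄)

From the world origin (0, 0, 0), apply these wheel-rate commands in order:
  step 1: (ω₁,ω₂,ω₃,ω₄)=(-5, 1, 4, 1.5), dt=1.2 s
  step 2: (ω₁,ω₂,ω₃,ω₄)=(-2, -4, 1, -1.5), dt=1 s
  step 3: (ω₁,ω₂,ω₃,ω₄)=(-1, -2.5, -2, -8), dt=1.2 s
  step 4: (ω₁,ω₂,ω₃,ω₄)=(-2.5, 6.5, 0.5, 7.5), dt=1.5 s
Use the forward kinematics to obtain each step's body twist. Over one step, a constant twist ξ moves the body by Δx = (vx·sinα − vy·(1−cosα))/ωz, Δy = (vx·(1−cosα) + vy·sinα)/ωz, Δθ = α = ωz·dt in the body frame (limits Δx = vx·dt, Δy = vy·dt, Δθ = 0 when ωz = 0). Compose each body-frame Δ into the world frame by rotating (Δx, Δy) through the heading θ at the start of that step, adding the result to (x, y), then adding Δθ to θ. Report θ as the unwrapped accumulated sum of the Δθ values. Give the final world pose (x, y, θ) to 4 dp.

step 1: ξ=(vx,vy,ωz)=(0.0150, 0.0850, 0.1400), dt=1.2 → body Δ=(0.0094, 0.1030, 0.1680) → world pose (0.0094, 0.1030, 0.1680)
step 2: ξ=(vx,vy,ωz)=(-0.0650, 0.0050, -0.1800), dt=1.0 → body Δ=(-0.0642, 0.0108, -0.1800) → world pose (-0.0557, 0.1029, -0.0120)
step 3: ξ=(vx,vy,ωz)=(-0.1350, 0.0450, -0.3000), dt=1.2 → body Δ=(-0.1489, 0.0817, -0.3600) → world pose (-0.2037, 0.1864, -0.3720)
step 4: ξ=(vx,vy,ωz)=(0.1200, 0.0200, 0.6400), dt=1.5 → body Δ=(0.1403, 0.1056, 0.9600) → world pose (-0.0346, 0.2338, 0.5880)

(-0.0346, 0.2338, 0.5880)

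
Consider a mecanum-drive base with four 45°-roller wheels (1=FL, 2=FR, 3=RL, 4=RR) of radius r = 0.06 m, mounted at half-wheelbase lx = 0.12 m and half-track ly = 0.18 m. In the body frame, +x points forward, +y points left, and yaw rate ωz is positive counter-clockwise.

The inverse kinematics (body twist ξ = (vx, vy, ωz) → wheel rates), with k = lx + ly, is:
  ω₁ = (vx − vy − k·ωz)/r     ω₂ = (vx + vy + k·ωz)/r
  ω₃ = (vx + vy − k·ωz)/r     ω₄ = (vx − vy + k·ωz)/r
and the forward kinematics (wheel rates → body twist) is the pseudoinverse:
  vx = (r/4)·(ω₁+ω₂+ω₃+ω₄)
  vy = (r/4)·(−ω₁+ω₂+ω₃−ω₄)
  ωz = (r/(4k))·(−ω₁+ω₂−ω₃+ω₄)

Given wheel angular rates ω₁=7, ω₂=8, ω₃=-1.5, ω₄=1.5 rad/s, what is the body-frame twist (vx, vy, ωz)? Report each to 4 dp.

k = lx + ly = 0.12 + 0.18 = 0.3000
ω₁+ω₂+ω₃+ω₄ = 15.0000  →  vx = (0.06/4)·15.0000 = 0.2250
−ω₁+ω₂+ω₃−ω₄ = -2.0000  →  vy = (0.06/4)·-2.0000 = -0.0300
−ω₁+ω₂−ω₃+ω₄ = 4.0000  →  ωz = (0.06/1.2000)·4.0000 = 0.2000

(0.2250, -0.0300, 0.2000)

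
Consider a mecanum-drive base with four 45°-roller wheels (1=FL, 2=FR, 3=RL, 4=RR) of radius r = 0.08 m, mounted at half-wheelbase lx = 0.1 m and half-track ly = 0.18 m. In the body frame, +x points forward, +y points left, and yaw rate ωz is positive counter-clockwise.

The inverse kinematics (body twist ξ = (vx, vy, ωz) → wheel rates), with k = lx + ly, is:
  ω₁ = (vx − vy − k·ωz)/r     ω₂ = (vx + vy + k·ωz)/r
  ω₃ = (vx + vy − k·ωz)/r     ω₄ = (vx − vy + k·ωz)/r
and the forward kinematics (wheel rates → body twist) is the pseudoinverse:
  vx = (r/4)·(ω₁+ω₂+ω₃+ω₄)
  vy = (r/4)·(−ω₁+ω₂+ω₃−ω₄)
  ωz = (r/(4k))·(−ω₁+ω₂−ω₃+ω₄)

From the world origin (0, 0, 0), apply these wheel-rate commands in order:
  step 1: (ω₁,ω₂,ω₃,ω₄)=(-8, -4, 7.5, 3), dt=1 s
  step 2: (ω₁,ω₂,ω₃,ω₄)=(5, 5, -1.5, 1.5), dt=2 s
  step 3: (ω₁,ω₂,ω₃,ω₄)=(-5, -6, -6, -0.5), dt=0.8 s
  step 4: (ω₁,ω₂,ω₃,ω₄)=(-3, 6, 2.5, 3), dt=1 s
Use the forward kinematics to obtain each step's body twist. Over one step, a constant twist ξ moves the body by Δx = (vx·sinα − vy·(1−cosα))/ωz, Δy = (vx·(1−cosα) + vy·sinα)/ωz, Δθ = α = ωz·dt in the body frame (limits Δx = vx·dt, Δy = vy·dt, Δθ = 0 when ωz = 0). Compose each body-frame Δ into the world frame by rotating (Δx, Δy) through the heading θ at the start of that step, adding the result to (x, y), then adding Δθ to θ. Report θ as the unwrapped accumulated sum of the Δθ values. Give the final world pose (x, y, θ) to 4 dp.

step 1: ξ=(vx,vy,ωz)=(-0.0300, 0.1700, -0.0357), dt=1.0 → body Δ=(-0.0270, 0.1705, -0.0357) → world pose (-0.0270, 0.1705, -0.0357)
step 2: ξ=(vx,vy,ωz)=(0.2000, -0.0600, 0.2143), dt=2.0 → body Δ=(0.4132, -0.0319, 0.4286) → world pose (0.3848, 0.1238, 0.3929)
step 3: ξ=(vx,vy,ωz)=(-0.3500, -0.1300, 0.3214), dt=0.8 → body Δ=(-0.2636, -0.1387, 0.2571) → world pose (0.1944, -0.1052, 0.6500)
step 4: ξ=(vx,vy,ωz)=(0.1700, 0.1700, 0.6786), dt=1.0 → body Δ=(0.1018, 0.2127, 0.6786) → world pose (0.1466, 0.1257, 1.3286)

(0.1466, 0.1257, 1.3286)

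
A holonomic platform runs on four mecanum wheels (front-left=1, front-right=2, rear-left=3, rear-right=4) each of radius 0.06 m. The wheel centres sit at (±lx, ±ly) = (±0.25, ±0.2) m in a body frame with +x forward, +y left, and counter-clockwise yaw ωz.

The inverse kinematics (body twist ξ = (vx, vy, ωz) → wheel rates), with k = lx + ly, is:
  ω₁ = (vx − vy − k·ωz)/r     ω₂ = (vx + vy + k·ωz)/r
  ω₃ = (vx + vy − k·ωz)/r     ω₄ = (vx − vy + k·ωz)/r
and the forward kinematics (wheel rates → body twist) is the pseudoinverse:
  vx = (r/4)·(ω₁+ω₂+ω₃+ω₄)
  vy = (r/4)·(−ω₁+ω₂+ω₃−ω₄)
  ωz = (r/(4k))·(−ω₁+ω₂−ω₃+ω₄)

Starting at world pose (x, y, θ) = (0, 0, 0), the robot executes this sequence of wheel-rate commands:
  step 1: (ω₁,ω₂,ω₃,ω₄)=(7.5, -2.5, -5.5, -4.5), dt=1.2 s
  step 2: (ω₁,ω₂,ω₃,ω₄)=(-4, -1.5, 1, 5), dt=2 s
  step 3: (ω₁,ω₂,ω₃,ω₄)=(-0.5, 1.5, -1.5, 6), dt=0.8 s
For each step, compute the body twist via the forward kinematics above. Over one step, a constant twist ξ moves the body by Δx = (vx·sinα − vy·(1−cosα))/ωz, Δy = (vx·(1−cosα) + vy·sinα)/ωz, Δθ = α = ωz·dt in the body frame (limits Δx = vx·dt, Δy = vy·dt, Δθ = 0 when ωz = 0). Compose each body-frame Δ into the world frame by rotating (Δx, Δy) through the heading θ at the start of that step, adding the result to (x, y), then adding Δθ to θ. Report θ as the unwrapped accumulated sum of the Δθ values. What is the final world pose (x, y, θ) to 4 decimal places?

step 1: ξ=(vx,vy,ωz)=(-0.0750, -0.1650, -0.3000), dt=1.2 → body Δ=(-0.1233, -0.1777, -0.3600) → world pose (-0.1233, -0.1777, -0.3600)
step 2: ξ=(vx,vy,ωz)=(0.0075, -0.0225, 0.2167), dt=2.0 → body Δ=(0.0241, -0.0404, 0.4333) → world pose (-0.1150, -0.2240, 0.0733)
step 3: ξ=(vx,vy,ωz)=(0.0825, -0.0825, 0.3167), dt=0.8 → body Δ=(0.0736, -0.0570, 0.2533) → world pose (-0.0374, -0.2755, 0.3267)

(-0.0374, -0.2755, 0.3267)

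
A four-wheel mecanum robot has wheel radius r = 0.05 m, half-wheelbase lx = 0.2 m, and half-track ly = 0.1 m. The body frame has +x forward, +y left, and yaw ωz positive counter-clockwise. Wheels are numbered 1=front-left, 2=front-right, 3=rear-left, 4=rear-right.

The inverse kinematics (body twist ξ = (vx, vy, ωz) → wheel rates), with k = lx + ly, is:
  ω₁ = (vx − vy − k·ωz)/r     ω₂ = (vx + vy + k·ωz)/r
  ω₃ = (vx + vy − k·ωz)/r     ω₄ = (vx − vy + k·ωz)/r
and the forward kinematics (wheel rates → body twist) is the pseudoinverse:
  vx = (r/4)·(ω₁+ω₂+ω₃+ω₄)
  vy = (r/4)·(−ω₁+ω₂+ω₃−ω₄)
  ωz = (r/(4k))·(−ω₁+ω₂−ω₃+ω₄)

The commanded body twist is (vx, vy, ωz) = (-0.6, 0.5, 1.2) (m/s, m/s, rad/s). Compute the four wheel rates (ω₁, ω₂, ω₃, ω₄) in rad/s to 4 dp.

(-29.2000, 5.2000, -9.2000, -14.8000)

k = lx + ly = 0.2 + 0.1 = 0.3000;  k·ωz = 0.3000·1.2 = 0.3600
ω₁ (FL) = (vx − vy − k·ωz)/r = -1.4600/0.05 = -29.2000
ω₂ (FR) = (vx + vy + k·ωz)/r = 0.2600/0.05 = 5.2000
ω₃ (RL) = (vx + vy − k·ωz)/r = -0.4600/0.05 = -9.2000
ω₄ (RR) = (vx − vy + k·ωz)/r = -0.7400/0.05 = -14.8000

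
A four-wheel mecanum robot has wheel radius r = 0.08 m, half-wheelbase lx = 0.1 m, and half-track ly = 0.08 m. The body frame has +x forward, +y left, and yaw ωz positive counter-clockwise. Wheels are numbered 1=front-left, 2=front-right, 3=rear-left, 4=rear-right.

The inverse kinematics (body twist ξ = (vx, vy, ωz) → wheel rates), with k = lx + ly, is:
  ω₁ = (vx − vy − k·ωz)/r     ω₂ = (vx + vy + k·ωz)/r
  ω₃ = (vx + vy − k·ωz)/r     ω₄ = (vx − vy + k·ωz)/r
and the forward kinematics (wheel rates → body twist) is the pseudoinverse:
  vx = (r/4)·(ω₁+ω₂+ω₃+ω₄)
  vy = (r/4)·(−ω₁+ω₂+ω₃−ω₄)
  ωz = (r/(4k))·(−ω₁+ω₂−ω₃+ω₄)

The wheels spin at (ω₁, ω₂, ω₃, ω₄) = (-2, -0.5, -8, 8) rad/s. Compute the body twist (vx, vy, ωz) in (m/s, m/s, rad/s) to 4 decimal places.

(-0.0500, -0.2900, 1.9444)

k = lx + ly = 0.1 + 0.08 = 0.1800
ω₁+ω₂+ω₃+ω₄ = -2.5000  →  vx = (0.08/4)·-2.5000 = -0.0500
−ω₁+ω₂+ω₃−ω₄ = -14.5000  →  vy = (0.08/4)·-14.5000 = -0.2900
−ω₁+ω₂−ω₃+ω₄ = 17.5000  →  ωz = (0.08/0.7200)·17.5000 = 1.9444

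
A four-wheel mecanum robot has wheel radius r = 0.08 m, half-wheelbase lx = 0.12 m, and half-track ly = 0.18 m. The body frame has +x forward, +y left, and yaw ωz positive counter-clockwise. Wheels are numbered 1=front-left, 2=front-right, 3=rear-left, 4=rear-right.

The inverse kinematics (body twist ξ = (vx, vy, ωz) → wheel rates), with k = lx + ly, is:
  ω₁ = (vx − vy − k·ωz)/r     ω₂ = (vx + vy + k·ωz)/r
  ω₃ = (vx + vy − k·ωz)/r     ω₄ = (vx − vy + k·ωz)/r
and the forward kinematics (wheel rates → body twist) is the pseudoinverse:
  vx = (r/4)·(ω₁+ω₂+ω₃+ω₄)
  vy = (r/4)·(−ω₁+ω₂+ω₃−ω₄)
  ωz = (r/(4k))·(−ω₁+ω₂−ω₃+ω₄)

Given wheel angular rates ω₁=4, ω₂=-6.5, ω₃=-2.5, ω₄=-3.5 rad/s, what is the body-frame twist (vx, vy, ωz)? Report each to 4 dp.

(-0.1700, -0.1900, -0.7667)

k = lx + ly = 0.12 + 0.18 = 0.3000
ω₁+ω₂+ω₃+ω₄ = -8.5000  →  vx = (0.08/4)·-8.5000 = -0.1700
−ω₁+ω₂+ω₃−ω₄ = -9.5000  →  vy = (0.08/4)·-9.5000 = -0.1900
−ω₁+ω₂−ω₃+ω₄ = -11.5000  →  ωz = (0.08/1.2000)·-11.5000 = -0.7667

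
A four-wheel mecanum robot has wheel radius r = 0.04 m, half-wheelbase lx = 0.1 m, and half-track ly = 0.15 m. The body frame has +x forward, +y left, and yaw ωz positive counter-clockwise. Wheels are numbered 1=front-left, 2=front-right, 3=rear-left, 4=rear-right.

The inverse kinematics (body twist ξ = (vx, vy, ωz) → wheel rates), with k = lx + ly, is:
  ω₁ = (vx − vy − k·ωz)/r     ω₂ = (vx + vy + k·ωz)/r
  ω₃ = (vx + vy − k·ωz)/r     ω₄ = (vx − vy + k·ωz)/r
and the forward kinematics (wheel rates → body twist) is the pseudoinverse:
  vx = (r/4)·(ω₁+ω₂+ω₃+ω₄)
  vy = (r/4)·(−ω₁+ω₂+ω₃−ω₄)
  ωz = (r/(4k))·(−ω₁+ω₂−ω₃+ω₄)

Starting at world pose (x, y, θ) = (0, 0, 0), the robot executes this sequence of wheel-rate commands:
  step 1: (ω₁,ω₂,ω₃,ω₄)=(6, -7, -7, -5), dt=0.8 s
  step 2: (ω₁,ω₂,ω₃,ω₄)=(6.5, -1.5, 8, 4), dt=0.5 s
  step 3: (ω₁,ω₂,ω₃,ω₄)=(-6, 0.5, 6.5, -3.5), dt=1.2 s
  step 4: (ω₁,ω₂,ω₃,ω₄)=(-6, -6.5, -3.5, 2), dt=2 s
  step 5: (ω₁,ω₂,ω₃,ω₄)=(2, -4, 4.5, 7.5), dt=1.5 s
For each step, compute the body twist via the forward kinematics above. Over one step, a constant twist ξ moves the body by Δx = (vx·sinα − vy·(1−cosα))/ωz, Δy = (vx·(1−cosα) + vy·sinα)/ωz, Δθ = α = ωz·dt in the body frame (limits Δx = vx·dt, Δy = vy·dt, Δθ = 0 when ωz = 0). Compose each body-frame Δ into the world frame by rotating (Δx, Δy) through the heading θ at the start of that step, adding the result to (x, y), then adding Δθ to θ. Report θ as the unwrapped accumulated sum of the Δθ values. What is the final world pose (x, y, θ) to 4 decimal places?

(-0.1787, -0.1225, -0.5400)

step 1: ξ=(vx,vy,ωz)=(-0.1300, -0.1500, -0.4400), dt=0.8 → body Δ=(-0.1228, -0.0994, -0.3520) → world pose (-0.1228, -0.0994, -0.3520)
step 2: ξ=(vx,vy,ωz)=(0.1700, -0.0400, -0.4800), dt=0.5 → body Δ=(0.0818, -0.0300, -0.2400) → world pose (-0.0563, -0.1557, -0.5920)
step 3: ξ=(vx,vy,ωz)=(-0.0250, 0.1650, -0.1400), dt=1.2 → body Δ=(-0.0133, 0.1996, -0.1680) → world pose (0.0440, 0.0173, -0.7600)
step 4: ξ=(vx,vy,ωz)=(-0.1400, -0.0600, 0.2000), dt=2.0 → body Δ=(-0.2489, -0.1721, 0.4000) → world pose (-0.2549, 0.0640, -0.3600)
step 5: ξ=(vx,vy,ωz)=(0.1000, -0.0900, -0.1200), dt=1.5 → body Δ=(0.1371, -0.1477, -0.1800) → world pose (-0.1787, -0.1225, -0.5400)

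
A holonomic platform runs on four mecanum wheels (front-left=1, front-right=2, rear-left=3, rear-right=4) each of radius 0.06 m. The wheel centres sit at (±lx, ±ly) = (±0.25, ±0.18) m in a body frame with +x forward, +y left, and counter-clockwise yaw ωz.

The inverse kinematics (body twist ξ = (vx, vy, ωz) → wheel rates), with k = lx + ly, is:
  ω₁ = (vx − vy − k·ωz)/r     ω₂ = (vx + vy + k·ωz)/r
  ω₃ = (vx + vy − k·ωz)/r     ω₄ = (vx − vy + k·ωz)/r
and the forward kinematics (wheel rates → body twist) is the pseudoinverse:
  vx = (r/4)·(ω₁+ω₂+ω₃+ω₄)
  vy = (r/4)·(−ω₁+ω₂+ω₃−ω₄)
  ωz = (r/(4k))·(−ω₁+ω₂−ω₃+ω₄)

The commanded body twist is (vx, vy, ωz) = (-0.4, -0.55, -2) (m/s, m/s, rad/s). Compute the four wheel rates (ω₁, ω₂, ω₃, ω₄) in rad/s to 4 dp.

k = lx + ly = 0.25 + 0.18 = 0.4300;  k·ωz = 0.4300·-2 = -0.8600
ω₁ (FL) = (vx − vy − k·ωz)/r = 1.0100/0.06 = 16.8333
ω₂ (FR) = (vx + vy + k·ωz)/r = -1.8100/0.06 = -30.1667
ω₃ (RL) = (vx + vy − k·ωz)/r = -0.0900/0.06 = -1.5000
ω₄ (RR) = (vx − vy + k·ωz)/r = -0.7100/0.06 = -11.8333

(16.8333, -30.1667, -1.5000, -11.8333)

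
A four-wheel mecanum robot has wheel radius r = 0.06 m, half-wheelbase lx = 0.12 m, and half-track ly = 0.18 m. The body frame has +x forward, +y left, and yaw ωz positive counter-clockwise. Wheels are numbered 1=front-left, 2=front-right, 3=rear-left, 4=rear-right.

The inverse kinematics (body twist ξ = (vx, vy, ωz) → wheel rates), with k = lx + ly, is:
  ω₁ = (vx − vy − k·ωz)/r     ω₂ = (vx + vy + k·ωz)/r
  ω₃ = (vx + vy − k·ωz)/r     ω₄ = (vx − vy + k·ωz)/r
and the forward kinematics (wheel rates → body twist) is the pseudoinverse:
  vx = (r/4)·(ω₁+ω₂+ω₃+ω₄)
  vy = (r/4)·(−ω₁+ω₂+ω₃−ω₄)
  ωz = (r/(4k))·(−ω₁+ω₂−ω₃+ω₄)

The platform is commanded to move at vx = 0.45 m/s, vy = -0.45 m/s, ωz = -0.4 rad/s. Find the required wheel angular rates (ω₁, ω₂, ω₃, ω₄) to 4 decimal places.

k = lx + ly = 0.12 + 0.18 = 0.3000;  k·ωz = 0.3000·-0.4 = -0.1200
ω₁ (FL) = (vx − vy − k·ωz)/r = 1.0200/0.06 = 17.0000
ω₂ (FR) = (vx + vy + k·ωz)/r = -0.1200/0.06 = -2.0000
ω₃ (RL) = (vx + vy − k·ωz)/r = 0.1200/0.06 = 2.0000
ω₄ (RR) = (vx − vy + k·ωz)/r = 0.7800/0.06 = 13.0000

(17.0000, -2.0000, 2.0000, 13.0000)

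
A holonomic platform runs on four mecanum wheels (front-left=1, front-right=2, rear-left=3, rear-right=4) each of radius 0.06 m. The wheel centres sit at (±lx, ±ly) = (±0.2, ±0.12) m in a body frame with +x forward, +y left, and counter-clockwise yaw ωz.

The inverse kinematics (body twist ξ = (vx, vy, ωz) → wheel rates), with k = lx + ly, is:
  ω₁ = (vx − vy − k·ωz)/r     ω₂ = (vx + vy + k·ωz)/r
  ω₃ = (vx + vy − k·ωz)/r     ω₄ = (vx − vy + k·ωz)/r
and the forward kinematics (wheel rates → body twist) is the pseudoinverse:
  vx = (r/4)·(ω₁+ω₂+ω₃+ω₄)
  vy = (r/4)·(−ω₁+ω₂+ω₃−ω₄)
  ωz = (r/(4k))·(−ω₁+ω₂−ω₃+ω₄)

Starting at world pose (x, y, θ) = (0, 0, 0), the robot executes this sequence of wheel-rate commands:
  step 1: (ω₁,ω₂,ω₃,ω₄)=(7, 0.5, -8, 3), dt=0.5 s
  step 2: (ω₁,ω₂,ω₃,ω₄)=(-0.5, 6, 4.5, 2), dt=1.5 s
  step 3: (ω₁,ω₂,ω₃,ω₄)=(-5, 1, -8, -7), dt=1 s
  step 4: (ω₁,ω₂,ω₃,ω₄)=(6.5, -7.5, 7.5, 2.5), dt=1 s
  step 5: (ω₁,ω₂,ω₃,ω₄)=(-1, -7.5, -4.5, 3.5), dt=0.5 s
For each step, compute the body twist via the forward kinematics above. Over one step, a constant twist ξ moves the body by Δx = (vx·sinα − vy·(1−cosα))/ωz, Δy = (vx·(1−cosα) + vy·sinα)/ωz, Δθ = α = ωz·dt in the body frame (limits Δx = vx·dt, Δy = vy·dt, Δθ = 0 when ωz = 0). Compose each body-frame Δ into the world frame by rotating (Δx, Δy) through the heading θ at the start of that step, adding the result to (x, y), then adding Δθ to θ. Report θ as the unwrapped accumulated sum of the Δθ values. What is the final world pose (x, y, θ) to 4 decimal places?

step 1: ξ=(vx,vy,ωz)=(0.0375, -0.2625, 0.2109), dt=0.5 → body Δ=(0.0256, -0.1300, 0.1055) → world pose (0.0256, -0.1300, 0.1055)
step 2: ξ=(vx,vy,ωz)=(0.1800, 0.1350, 0.1875), dt=1.5 → body Δ=(0.2382, 0.2376, 0.2812) → world pose (0.2375, 0.1313, 0.3867)
step 3: ξ=(vx,vy,ωz)=(-0.2850, 0.0750, 0.3281), dt=1.0 → body Δ=(-0.2921, 0.0273, 0.3281) → world pose (-0.0434, 0.0464, 0.7148)
step 4: ξ=(vx,vy,ωz)=(0.1350, -0.1350, -0.8906), dt=1.0 → body Δ=(0.0616, -0.1741, -0.8906) → world pose (0.1173, -0.0447, -0.1758)
step 5: ξ=(vx,vy,ωz)=(-0.1425, -0.2175, 0.0703), dt=0.5 → body Δ=(-0.0693, -0.1100, 0.0352) → world pose (0.0298, -0.1408, -0.1406)

(0.0298, -0.1408, -0.1406)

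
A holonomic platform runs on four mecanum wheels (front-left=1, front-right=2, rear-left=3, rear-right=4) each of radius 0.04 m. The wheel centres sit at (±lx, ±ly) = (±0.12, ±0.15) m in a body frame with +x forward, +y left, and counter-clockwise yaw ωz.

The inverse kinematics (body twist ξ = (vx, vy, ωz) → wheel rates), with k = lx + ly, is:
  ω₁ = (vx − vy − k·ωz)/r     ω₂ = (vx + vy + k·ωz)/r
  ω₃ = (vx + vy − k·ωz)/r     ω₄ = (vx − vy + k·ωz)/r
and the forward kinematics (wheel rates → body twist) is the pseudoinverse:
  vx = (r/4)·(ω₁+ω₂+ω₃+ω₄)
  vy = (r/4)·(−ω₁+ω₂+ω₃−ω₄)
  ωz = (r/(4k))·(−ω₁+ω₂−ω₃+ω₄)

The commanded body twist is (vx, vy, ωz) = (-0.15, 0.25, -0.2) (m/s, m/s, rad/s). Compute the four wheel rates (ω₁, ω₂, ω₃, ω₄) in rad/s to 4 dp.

k = lx + ly = 0.12 + 0.15 = 0.2700;  k·ωz = 0.2700·-0.2 = -0.0540
ω₁ (FL) = (vx − vy − k·ωz)/r = -0.3460/0.04 = -8.6500
ω₂ (FR) = (vx + vy + k·ωz)/r = 0.0460/0.04 = 1.1500
ω₃ (RL) = (vx + vy − k·ωz)/r = 0.1540/0.04 = 3.8500
ω₄ (RR) = (vx − vy + k·ωz)/r = -0.4540/0.04 = -11.3500

(-8.6500, 1.1500, 3.8500, -11.3500)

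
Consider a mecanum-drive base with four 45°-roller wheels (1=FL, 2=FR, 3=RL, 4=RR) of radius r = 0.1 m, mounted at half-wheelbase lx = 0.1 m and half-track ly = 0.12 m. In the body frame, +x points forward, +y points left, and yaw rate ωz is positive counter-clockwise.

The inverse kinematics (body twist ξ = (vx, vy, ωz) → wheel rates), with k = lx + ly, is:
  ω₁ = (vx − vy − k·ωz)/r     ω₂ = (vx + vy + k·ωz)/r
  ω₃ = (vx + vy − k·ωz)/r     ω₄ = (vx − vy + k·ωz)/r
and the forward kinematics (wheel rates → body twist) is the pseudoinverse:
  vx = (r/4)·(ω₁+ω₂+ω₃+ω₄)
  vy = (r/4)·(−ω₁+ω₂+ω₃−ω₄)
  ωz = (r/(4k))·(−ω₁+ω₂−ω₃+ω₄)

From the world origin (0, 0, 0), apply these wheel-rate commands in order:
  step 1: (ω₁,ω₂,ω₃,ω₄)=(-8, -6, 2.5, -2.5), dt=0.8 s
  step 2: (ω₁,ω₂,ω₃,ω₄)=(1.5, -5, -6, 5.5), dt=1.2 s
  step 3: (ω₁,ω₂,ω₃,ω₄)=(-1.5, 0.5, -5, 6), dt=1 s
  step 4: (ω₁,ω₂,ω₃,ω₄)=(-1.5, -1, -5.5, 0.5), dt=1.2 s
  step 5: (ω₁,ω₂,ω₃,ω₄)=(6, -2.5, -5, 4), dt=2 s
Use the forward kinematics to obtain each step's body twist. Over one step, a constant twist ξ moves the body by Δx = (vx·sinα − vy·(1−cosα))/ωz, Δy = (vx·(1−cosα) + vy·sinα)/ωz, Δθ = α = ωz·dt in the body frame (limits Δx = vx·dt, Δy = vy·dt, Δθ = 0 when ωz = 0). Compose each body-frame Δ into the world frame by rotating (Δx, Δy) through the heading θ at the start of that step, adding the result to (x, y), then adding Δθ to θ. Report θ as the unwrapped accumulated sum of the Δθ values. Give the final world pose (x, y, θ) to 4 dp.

(0.2633, 0.3781, 2.8864)

step 1: ξ=(vx,vy,ωz)=(-0.3500, 0.1750, -0.3409), dt=0.8 → body Δ=(-0.2576, 0.1762, -0.2727) → world pose (-0.2576, 0.1762, -0.2727)
step 2: ξ=(vx,vy,ωz)=(-0.1000, -0.4500, 0.5682), dt=1.2 → body Δ=(0.0662, -0.5385, 0.6818) → world pose (-0.3389, -0.3602, 0.4091)
step 3: ξ=(vx,vy,ωz)=(0.0000, -0.2250, 1.4773), dt=1.0 → body Δ=(0.1381, -0.1516, 1.4773) → world pose (-0.1519, -0.4444, 1.8864)
step 4: ξ=(vx,vy,ωz)=(-0.1875, -0.1375, 0.7386), dt=1.2 → body Δ=(-0.1282, -0.2376, 0.8864) → world pose (0.1137, -0.4925, 2.7727)
step 5: ξ=(vx,vy,ωz)=(0.0625, -0.4375, 0.0568), dt=2.0 → body Δ=(0.1744, -0.8660, 0.1136) → world pose (0.2633, 0.3781, 2.8864)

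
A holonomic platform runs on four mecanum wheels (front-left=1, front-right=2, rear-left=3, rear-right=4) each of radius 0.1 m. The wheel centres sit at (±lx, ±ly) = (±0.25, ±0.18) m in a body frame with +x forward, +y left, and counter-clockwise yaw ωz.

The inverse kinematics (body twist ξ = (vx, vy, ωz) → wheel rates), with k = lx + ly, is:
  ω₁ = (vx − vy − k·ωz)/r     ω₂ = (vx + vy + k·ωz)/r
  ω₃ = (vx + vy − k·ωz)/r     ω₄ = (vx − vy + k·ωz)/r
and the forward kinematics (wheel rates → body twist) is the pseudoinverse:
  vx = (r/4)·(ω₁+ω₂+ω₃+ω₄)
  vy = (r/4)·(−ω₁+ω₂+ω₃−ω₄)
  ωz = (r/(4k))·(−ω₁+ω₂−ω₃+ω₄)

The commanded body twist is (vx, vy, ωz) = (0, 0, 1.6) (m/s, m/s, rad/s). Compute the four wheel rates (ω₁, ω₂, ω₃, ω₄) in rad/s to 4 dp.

(-6.8800, 6.8800, -6.8800, 6.8800)

k = lx + ly = 0.25 + 0.18 = 0.4300;  k·ωz = 0.4300·1.6 = 0.6880
ω₁ (FL) = (vx − vy − k·ωz)/r = -0.6880/0.1 = -6.8800
ω₂ (FR) = (vx + vy + k·ωz)/r = 0.6880/0.1 = 6.8800
ω₃ (RL) = (vx + vy − k·ωz)/r = -0.6880/0.1 = -6.8800
ω₄ (RR) = (vx − vy + k·ωz)/r = 0.6880/0.1 = 6.8800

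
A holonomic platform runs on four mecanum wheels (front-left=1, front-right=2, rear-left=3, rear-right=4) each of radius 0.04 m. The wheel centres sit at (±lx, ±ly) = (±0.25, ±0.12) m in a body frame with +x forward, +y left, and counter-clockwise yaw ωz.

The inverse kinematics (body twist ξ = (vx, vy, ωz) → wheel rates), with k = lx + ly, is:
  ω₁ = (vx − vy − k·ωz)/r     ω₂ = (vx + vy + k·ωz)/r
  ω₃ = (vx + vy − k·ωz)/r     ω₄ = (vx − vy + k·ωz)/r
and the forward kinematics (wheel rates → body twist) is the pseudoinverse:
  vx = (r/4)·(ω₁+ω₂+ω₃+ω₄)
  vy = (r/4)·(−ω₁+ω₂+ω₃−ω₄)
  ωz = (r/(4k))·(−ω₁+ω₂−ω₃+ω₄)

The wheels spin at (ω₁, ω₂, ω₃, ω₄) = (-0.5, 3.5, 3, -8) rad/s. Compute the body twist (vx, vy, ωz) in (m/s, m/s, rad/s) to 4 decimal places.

k = lx + ly = 0.25 + 0.12 = 0.3700
ω₁+ω₂+ω₃+ω₄ = -2.0000  →  vx = (0.04/4)·-2.0000 = -0.0200
−ω₁+ω₂+ω₃−ω₄ = 15.0000  →  vy = (0.04/4)·15.0000 = 0.1500
−ω₁+ω₂−ω₃+ω₄ = -7.0000  →  ωz = (0.04/1.4800)·-7.0000 = -0.1892

(-0.0200, 0.1500, -0.1892)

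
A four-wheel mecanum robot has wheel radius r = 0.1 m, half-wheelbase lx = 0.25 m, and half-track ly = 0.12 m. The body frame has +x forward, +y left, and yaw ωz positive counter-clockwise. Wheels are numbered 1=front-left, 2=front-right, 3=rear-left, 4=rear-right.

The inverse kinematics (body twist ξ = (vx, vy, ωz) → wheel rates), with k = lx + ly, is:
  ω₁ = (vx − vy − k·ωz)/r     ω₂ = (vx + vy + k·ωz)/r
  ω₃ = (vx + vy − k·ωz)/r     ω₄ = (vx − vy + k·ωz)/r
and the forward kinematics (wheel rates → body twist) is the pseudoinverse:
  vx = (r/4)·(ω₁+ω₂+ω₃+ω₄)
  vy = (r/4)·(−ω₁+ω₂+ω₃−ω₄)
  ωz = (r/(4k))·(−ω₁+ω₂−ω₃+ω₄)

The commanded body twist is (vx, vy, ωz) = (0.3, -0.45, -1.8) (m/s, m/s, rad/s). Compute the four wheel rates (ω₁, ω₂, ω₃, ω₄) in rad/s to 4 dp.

k = lx + ly = 0.25 + 0.12 = 0.3700;  k·ωz = 0.3700·-1.8 = -0.6660
ω₁ (FL) = (vx − vy − k·ωz)/r = 1.4160/0.1 = 14.1600
ω₂ (FR) = (vx + vy + k·ωz)/r = -0.8160/0.1 = -8.1600
ω₃ (RL) = (vx + vy − k·ωz)/r = 0.5160/0.1 = 5.1600
ω₄ (RR) = (vx − vy + k·ωz)/r = 0.0840/0.1 = 0.8400

(14.1600, -8.1600, 5.1600, 0.8400)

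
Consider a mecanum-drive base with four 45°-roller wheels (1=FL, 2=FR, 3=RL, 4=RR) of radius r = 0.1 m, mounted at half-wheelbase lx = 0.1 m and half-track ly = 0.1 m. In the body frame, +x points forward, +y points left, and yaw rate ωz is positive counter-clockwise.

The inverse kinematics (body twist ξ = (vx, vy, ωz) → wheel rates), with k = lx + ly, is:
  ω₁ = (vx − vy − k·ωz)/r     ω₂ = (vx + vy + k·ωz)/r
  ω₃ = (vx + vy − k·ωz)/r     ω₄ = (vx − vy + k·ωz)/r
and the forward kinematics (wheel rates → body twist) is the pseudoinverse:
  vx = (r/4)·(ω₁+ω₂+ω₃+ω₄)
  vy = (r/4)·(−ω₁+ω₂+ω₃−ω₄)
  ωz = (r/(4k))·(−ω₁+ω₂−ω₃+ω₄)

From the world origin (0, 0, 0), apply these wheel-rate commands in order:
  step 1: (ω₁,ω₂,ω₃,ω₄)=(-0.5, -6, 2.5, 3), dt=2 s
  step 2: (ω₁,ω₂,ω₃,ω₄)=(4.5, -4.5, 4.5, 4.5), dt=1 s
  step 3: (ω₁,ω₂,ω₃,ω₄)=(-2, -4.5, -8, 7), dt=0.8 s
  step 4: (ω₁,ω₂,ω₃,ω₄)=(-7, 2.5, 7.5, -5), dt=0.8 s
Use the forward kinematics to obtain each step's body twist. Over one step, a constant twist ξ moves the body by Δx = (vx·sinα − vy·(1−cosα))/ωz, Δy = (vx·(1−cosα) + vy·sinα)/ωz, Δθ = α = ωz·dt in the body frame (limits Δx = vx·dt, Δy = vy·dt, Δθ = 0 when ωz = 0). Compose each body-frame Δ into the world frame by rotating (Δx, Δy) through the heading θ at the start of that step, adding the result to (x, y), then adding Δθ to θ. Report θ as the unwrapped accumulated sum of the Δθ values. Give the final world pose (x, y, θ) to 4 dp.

step 1: ξ=(vx,vy,ωz)=(-0.0250, -0.1500, -0.6250), dt=2.0 → body Δ=(-0.2023, -0.2004, -1.2500) → world pose (-0.2023, -0.2004, -1.2500)
step 2: ξ=(vx,vy,ωz)=(0.2250, -0.2250, -1.1250), dt=1.0 → body Δ=(0.0667, -0.2942, -1.1250) → world pose (-0.4605, -0.3564, -2.3750)
step 3: ξ=(vx,vy,ωz)=(-0.1875, -0.4375, 1.5625), dt=0.8 → body Δ=(0.0778, -0.3479, 1.2500) → world pose (-0.7578, -0.1599, -1.1250)
step 4: ξ=(vx,vy,ωz)=(-0.0500, 0.5500, -0.3750), dt=0.8 → body Δ=(0.0261, 0.4394, -0.3000) → world pose (-0.3501, 0.0060, -1.4250)

(-0.3501, 0.0060, -1.4250)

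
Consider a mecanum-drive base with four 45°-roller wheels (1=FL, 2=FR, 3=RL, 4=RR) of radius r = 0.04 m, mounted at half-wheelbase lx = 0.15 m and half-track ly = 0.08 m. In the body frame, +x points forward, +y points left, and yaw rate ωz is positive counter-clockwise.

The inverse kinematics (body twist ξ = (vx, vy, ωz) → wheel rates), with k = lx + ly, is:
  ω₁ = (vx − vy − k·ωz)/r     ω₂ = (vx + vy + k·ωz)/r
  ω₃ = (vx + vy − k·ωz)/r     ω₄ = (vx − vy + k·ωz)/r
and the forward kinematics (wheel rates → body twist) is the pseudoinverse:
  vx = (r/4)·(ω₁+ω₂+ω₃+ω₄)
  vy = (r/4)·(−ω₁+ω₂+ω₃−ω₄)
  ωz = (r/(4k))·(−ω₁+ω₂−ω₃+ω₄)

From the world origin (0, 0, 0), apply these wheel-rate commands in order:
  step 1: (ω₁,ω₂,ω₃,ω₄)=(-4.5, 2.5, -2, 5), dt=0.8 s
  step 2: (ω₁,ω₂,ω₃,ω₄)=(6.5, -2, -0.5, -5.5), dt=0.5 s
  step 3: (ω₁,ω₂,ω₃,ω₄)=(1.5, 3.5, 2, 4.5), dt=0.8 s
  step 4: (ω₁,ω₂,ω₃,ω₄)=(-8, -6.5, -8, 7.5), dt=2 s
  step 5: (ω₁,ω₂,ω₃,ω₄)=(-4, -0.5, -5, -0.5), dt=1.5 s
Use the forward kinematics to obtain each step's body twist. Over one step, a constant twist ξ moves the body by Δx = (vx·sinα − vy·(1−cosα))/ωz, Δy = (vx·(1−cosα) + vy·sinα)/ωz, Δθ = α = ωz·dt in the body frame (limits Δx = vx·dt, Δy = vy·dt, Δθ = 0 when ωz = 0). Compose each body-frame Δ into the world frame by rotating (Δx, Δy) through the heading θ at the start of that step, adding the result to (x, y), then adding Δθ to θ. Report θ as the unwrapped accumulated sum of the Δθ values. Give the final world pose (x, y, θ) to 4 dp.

step 1: ξ=(vx,vy,ωz)=(0.0100, 0.0000, 0.6087), dt=0.8 → body Δ=(0.0077, 0.0019, 0.4870) → world pose (0.0077, 0.0019, 0.4870)
step 2: ξ=(vx,vy,ωz)=(-0.0150, -0.0350, -0.5870), dt=0.5 → body Δ=(-0.0099, -0.0162, -0.2935) → world pose (0.0065, -0.0170, 0.1935)
step 3: ξ=(vx,vy,ωz)=(0.1150, -0.0050, 0.1957), dt=0.8 → body Δ=(0.0919, 0.0032, 0.1565) → world pose (0.0961, 0.0038, 0.3500)
step 4: ξ=(vx,vy,ωz)=(-0.1500, -0.1400, 0.7391), dt=2.0 → body Δ=(-0.0302, -0.3728, 1.4783) → world pose (0.1956, -0.3567, 1.8283)
step 5: ξ=(vx,vy,ωz)=(-0.1000, -0.0100, 0.3478), dt=1.5 → body Δ=(-0.1395, -0.0526, 0.5217) → world pose (0.2819, -0.4782, 2.3500)

(0.2819, -0.4782, 2.3500)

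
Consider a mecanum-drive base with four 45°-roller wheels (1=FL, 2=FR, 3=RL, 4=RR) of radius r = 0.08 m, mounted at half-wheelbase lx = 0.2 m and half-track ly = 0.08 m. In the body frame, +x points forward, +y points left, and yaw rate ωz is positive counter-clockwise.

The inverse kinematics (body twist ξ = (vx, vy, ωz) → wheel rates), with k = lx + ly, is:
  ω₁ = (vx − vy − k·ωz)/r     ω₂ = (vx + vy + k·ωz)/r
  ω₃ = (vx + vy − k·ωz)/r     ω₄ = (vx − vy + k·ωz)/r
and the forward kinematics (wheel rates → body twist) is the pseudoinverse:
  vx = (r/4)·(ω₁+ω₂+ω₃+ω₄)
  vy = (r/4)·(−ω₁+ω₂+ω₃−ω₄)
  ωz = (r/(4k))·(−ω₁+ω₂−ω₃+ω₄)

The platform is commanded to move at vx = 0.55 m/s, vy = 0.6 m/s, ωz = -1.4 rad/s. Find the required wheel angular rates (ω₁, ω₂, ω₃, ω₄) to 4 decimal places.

(4.2750, 9.4750, 19.2750, -5.5250)

k = lx + ly = 0.2 + 0.08 = 0.2800;  k·ωz = 0.2800·-1.4 = -0.3920
ω₁ (FL) = (vx − vy − k·ωz)/r = 0.3420/0.08 = 4.2750
ω₂ (FR) = (vx + vy + k·ωz)/r = 0.7580/0.08 = 9.4750
ω₃ (RL) = (vx + vy − k·ωz)/r = 1.5420/0.08 = 19.2750
ω₄ (RR) = (vx − vy + k·ωz)/r = -0.4420/0.08 = -5.5250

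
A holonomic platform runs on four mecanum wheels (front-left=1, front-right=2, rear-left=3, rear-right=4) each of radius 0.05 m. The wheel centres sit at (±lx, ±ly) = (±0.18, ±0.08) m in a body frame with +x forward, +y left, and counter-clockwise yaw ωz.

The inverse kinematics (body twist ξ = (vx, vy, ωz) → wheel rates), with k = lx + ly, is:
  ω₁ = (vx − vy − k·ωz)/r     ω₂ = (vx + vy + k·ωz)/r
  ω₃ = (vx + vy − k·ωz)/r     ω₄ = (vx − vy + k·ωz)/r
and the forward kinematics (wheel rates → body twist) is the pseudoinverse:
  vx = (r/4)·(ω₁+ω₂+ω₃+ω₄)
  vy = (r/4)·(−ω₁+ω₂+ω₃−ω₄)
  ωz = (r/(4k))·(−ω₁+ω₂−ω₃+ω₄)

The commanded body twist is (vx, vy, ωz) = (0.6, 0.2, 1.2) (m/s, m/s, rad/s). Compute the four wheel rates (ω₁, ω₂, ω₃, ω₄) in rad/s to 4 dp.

k = lx + ly = 0.18 + 0.08 = 0.2600;  k·ωz = 0.2600·1.2 = 0.3120
ω₁ (FL) = (vx − vy − k·ωz)/r = 0.0880/0.05 = 1.7600
ω₂ (FR) = (vx + vy + k·ωz)/r = 1.1120/0.05 = 22.2400
ω₃ (RL) = (vx + vy − k·ωz)/r = 0.4880/0.05 = 9.7600
ω₄ (RR) = (vx − vy + k·ωz)/r = 0.7120/0.05 = 14.2400

(1.7600, 22.2400, 9.7600, 14.2400)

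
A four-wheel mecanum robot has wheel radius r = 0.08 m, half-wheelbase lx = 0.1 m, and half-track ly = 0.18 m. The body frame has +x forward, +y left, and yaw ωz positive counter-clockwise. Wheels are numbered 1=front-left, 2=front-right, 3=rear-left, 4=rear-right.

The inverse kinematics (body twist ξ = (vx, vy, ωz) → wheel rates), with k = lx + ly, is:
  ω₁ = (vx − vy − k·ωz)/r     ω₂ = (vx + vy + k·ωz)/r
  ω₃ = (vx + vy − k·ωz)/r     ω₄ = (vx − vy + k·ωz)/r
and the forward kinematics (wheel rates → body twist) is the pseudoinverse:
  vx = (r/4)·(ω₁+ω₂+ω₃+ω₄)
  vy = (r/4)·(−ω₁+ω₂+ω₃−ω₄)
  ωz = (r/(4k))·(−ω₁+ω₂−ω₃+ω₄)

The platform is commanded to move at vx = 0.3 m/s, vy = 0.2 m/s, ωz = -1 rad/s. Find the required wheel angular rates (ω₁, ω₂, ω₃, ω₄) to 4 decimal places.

k = lx + ly = 0.1 + 0.18 = 0.2800;  k·ωz = 0.2800·-1 = -0.2800
ω₁ (FL) = (vx − vy − k·ωz)/r = 0.3800/0.08 = 4.7500
ω₂ (FR) = (vx + vy + k·ωz)/r = 0.2200/0.08 = 2.7500
ω₃ (RL) = (vx + vy − k·ωz)/r = 0.7800/0.08 = 9.7500
ω₄ (RR) = (vx − vy + k·ωz)/r = -0.1800/0.08 = -2.2500

(4.7500, 2.7500, 9.7500, -2.2500)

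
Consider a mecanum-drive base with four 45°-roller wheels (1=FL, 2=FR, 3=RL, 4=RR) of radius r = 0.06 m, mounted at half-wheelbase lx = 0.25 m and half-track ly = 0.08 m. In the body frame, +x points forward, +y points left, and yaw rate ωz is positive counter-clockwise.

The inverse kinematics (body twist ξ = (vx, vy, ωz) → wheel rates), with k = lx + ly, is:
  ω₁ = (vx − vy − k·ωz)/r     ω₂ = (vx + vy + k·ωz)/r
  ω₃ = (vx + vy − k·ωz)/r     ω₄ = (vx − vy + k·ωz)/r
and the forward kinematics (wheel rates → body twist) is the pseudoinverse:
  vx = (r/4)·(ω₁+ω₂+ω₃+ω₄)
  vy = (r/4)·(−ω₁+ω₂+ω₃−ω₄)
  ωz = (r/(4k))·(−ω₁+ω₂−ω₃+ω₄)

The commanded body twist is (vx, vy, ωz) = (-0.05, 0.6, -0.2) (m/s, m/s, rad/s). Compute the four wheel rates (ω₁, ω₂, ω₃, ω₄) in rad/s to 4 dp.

k = lx + ly = 0.25 + 0.08 = 0.3300;  k·ωz = 0.3300·-0.2 = -0.0660
ω₁ (FL) = (vx − vy − k·ωz)/r = -0.5840/0.06 = -9.7333
ω₂ (FR) = (vx + vy + k·ωz)/r = 0.4840/0.06 = 8.0667
ω₃ (RL) = (vx + vy − k·ωz)/r = 0.6160/0.06 = 10.2667
ω₄ (RR) = (vx − vy + k·ωz)/r = -0.7160/0.06 = -11.9333

(-9.7333, 8.0667, 10.2667, -11.9333)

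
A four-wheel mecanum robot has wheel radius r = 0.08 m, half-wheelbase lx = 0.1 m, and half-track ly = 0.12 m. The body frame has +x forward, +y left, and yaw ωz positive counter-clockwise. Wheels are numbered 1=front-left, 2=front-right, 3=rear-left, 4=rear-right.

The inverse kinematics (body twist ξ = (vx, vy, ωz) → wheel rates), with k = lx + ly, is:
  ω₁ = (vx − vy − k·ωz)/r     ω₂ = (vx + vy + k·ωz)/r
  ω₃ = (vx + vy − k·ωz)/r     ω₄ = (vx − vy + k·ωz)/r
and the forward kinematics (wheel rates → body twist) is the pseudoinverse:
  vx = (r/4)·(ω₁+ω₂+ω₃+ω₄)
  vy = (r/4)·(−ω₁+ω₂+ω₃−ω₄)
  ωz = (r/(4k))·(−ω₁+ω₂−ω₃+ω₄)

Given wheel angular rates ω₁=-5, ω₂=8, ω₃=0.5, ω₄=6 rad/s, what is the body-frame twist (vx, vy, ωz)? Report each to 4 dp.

(0.1900, 0.1500, 1.6818)

k = lx + ly = 0.1 + 0.12 = 0.2200
ω₁+ω₂+ω₃+ω₄ = 9.5000  →  vx = (0.08/4)·9.5000 = 0.1900
−ω₁+ω₂+ω₃−ω₄ = 7.5000  →  vy = (0.08/4)·7.5000 = 0.1500
−ω₁+ω₂−ω₃+ω₄ = 18.5000  →  ωz = (0.08/0.8800)·18.5000 = 1.6818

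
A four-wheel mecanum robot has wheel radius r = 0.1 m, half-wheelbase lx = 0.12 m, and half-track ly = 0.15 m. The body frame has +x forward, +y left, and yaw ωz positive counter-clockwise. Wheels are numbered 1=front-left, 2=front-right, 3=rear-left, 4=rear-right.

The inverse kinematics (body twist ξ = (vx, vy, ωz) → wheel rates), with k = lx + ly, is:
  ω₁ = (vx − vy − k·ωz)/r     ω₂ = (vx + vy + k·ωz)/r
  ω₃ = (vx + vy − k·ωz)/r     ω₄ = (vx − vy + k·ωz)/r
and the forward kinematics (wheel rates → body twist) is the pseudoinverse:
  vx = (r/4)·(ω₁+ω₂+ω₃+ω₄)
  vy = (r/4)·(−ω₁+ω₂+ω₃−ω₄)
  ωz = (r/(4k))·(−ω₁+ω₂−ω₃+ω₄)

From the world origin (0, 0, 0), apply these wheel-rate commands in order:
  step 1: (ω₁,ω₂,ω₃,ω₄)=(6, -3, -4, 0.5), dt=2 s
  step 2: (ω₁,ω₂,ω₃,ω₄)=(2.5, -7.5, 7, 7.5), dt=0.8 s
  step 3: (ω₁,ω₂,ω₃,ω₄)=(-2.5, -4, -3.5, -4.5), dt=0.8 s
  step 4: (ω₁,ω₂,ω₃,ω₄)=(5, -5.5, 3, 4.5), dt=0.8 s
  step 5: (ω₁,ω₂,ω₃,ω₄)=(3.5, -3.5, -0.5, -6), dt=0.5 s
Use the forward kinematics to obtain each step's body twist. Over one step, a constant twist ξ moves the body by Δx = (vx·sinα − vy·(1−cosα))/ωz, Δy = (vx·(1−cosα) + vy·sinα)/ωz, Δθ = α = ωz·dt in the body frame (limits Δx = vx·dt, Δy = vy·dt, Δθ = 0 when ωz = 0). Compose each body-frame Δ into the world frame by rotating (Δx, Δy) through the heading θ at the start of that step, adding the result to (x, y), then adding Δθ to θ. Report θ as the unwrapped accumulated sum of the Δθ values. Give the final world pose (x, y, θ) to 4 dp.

step 1: ξ=(vx,vy,ωz)=(-0.0125, -0.3375, -0.4167), dt=2.0 → body Δ=(-0.2876, -0.5897, -0.8333) → world pose (-0.2876, -0.5897, -0.8333)
step 2: ξ=(vx,vy,ωz)=(0.2375, -0.2625, -0.8796), dt=0.8 → body Δ=(0.1038, -0.2572, -0.7037) → world pose (-0.4081, -0.8395, -1.5370)
step 3: ξ=(vx,vy,ωz)=(-0.3625, -0.0125, -0.2315), dt=0.8 → body Δ=(-0.2893, 0.0168, -0.1852) → world pose (-0.4011, -0.5498, -1.7222)
step 4: ξ=(vx,vy,ωz)=(0.1750, -0.3000, -0.8333), dt=0.8 → body Δ=(0.0528, -0.2676, -0.6667) → world pose (-0.6736, -0.5617, -2.3889)
step 5: ξ=(vx,vy,ωz)=(-0.1625, -0.0375, -1.1574), dt=0.5 → body Δ=(-0.0821, 0.0051, -0.5787) → world pose (-0.6102, -0.5093, -2.9676)

(-0.6102, -0.5093, -2.9676)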